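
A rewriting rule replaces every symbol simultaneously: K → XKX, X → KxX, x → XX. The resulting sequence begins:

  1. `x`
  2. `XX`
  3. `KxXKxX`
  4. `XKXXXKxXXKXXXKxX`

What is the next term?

Replace each of the 16 characters of XKXXXKxXXKXXXKxX in place — KxX XKX KxX KxX KxX XKX XX KxX KxX XKX KxX KxX KxX XKX XX KxX — and concatenate.

KxXXKXKxXKxXKxXXKXXXKxXKxXXKXKxXKxXKxXXKXXXKxX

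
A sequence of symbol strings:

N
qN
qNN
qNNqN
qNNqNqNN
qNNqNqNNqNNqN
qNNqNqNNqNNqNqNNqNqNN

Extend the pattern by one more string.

qNNqNqNNqNNqNqNNqNqNNqNNqNqNNqNNqN

Each term (from the third on) is the previous term followed by the one before it: term 3 = qN·N = qNN.
Continuing: qNNqNqNNqNNqNqNNqNqNN · qNNqNqNNqNNqN gives term 8.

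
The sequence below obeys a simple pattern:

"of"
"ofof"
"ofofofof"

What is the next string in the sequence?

s(k+1) = s(k)·s(k) — each term doubles the last.
One more doubling of ofofofof gives the answer.

ofofofofofofofof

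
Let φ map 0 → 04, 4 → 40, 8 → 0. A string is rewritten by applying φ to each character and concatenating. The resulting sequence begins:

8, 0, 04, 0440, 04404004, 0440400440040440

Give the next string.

04404004400404404004044004404004

Replace each of the 16 characters of 0440400440040440 in place — 04 40 40 04 40 04 04 40 40 04 04 40 04 40 40 04 — and concatenate.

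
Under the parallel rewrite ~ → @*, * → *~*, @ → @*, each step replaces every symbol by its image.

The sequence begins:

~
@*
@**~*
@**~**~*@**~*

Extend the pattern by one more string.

Rewriting the 13 symbols of @**~**~*@**~* one by one yields @* *~* *~* @* *~* *~* @* *~* @* *~* *~* @* *~*; concatenated:

@**~**~*@**~**~*@**~*@**~**~*@**~*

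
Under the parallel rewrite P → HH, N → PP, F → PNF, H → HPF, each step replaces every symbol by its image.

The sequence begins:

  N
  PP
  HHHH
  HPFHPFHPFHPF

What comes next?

Expanding HPFHPFHPFHPF: H→HPF, P→HH, F→PNF, H→HPF, P→HH, F→PNF, H→HPF, P→HH, F→PNF, H→HPF, P→HH, F→PNF. Concatenated: HPF HH PNF HPF HH PNF HPF HH PNF HPF HH PNF.

HPFHHPNFHPFHHPNFHPFHHPNFHPFHHPNF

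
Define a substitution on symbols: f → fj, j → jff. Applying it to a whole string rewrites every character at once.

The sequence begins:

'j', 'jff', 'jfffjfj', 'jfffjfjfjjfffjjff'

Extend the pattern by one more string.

Rewriting the 17 symbols of jfffjfjfjjfffjjff one by one yields jff fj fj fj jff fj jff fj jff jff fj fj fj jff jff fj fj; concatenated:

jfffjfjfjjfffjjfffjjffjfffjfjfjjffjfffjfj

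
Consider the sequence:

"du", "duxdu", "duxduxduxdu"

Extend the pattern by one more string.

Every step duplicates the string with 'x' between the halves.
One more doubling of duxduxduxdu gives the answer.

duxduxduxduxduxduxduxdu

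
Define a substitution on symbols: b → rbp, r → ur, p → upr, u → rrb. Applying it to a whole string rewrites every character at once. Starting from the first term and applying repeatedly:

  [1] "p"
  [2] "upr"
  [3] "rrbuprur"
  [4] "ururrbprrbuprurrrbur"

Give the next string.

φ(ururrbprrbuprurrrbur) expands symbol-by-symbol to rrb ur rrb ur ur rbp upr ur ur rbp rrb upr ur rrb ur ur ur rbp rrb ur; joining the 20 pieces gives the next term.

rrburrrbururrbpuprururrbprrbuprurrrburururrbprrbur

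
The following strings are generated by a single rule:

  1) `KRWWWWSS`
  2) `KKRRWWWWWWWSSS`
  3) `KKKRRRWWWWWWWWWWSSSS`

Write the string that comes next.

Each string has the form K^{n} R^{n} W^{3n+1} S^{n+1} (n = 1, 2, …).
At n = 4 the blocks have lengths 4, 4, 13, 5.

KKKKRRRRWWWWWWWWWWWWWSSSSS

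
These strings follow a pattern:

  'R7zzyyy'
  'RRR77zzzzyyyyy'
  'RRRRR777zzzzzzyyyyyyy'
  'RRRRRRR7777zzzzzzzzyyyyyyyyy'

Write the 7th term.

Term n consists of 2n-1 R's, followed by n 7's, followed by 2n z's, followed by 2n+1 y's (n = 1, 2, …).
At n = 7 the blocks have lengths 13, 7, 14, 15.

RRRRRRRRRRRRR7777777zzzzzzzzzzzzzzyyyyyyyyyyyyyyy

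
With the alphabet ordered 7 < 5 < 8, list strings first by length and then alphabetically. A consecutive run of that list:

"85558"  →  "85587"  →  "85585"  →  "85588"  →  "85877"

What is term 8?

Continuing the enumeration 3 steps past 85877: 85877 → 85875 → 85878 → (answer).

85857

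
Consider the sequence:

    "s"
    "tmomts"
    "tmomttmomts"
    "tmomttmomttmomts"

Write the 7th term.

The strings grow by a fixed prefix tmomt each time.
From tmomttmomttmomts, 3 further steps: tmomttmomttmomts → tmomttmomttmomttmomts → tmomttmomttmomttmomttmomts → (answer).

tmomttmomttmomttmomttmomttmomts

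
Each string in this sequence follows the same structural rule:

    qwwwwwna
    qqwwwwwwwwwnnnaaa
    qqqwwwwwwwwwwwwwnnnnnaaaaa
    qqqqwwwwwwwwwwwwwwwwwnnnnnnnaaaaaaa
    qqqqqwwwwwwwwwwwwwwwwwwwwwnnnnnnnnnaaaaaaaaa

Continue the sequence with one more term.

Term n consists of n q's, followed by 4n+1 w's, followed by 2n-1 n's, followed by 2n-1 a's (n = 1, 2, …).
For the next term, n = 6, so the run lengths are 6, 25, 11, 11.

qqqqqqwwwwwwwwwwwwwwwwwwwwwwwwwnnnnnnnnnnnaaaaaaaaaaa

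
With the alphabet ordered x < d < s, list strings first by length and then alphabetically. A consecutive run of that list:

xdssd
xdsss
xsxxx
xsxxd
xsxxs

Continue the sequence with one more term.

Find the rightmost character of xsxxs below s, bump it to the next letter, and reset everything to its right to x.

xsxdx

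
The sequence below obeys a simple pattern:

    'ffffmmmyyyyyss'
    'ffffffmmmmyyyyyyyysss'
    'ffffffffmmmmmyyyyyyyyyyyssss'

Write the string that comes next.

Term n consists of 2n f's, followed by n+1 m's, followed by 3n-1 y's, followed by n s's, where the shown terms are n = 2, 3, 4.
For the next term, n = 5, so the run lengths are 10, 6, 14, 5.

ffffffffffmmmmmmyyyyyyyyyyyyyysssss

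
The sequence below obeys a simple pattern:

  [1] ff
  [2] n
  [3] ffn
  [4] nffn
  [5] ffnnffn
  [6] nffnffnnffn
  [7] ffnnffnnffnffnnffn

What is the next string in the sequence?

This is a Fibonacci-style word recurrence s(k) = s(k−2)·s(k−1): e.g. ff·n = ffn.
The next term joins nffnffnnffn and ffnnffnnffnffnnffn.

nffnffnnffnffnnffnnffnffnnffn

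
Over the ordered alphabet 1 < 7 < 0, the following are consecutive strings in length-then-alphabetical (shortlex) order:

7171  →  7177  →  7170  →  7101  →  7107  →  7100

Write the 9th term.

7710

Advancing 3 positions from 7100 through 7100 → 7711 → 7717 reaches term 9.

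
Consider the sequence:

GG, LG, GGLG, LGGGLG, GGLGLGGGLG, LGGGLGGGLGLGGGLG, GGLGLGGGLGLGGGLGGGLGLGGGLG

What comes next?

This is a Fibonacci-style word recurrence s(k) = s(k−2)·s(k−1): e.g. GG·LG = GGLG.
Continuing: LGGGLGGGLGLGGGLG · GGLGLGGGLGLGGGLGGGLGLGGGLG gives term 8.

LGGGLGGGLGLGGGLGGGLGLGGGLGLGGGLGGGLGLGGGLG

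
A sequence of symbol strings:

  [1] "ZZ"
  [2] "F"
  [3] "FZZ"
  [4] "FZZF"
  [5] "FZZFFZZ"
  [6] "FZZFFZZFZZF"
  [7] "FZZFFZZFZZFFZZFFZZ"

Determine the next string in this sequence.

FZZFFZZFZZFFZZFFZZFZZFFZZFZZF

From term 3 onward, concatenate the last term with the second-to-last: F·ZZ = FZZ, FZZ·F = FZZF, …
Continuing: FZZFFZZFZZFFZZFFZZ · FZZFFZZFZZF gives term 8.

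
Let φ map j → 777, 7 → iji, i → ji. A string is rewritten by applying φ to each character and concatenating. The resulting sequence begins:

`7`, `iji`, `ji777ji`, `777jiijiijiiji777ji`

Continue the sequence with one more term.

ijiijiiji777jiji777jiji777jiji777jiijiijiiji777ji

Replace each of the 19 characters of 777jiijiijiiji777ji in place — iji iji iji 777 ji ji 777 ji ji 777 ji ji 777 ji iji iji iji 777 ji — and concatenate.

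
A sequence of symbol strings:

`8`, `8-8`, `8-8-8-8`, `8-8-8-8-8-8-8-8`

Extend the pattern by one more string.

Every step duplicates the string with '-' between the halves.
So the next term is two copies of 8-8-8-8-8-8-8-8 with '-' between the halves.

8-8-8-8-8-8-8-8-8-8-8-8-8-8-8-8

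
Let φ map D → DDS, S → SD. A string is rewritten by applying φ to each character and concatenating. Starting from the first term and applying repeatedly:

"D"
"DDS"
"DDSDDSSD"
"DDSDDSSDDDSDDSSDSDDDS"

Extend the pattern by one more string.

Rewriting the 21 symbols of DDSDDSSDDDSDDSSDSDDDS one by one yields DDS DDS SD DDS DDS SD SD DDS DDS DDS SD DDS DDS SD SD DDS SD DDS DDS DDS SD; concatenated:

DDSDDSSDDDSDDSSDSDDDSDDSDDSSDDDSDDSSDSDDDSSDDDSDDSDDSSD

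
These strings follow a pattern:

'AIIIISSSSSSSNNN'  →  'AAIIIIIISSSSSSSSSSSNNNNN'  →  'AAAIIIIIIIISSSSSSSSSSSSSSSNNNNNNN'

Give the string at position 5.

Term n consists of n A's, followed by 2n+2 I's, followed by 4n+3 S's, followed by 2n+1 N's (n = 1, 2, …).
For term 5, n = 5, so the run lengths are 5, 12, 23, 11.

AAAAAIIIIIIIIIIIISSSSSSSSSSSSSSSSSSSSSSSNNNNNNNNNNN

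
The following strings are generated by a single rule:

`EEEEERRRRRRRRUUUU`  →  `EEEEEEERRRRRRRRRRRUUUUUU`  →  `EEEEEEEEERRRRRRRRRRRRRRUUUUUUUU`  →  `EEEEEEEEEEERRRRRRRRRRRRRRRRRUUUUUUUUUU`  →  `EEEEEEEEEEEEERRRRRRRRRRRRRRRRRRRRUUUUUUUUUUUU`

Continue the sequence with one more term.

Reading off run lengths: E runs 5, 7, 9, 11, 13; R runs 8, 11, 14, 17, 20; U runs 4, 6, 8, 10, 12 — each is linear in n, where the shown terms are n = 2, 3, 4, 5, 6.
For the next term, n = 7, so the run lengths are 15, 23, 14.

EEEEEEEEEEEEEEERRRRRRRRRRRRRRRRRRRRRRRUUUUUUUUUUUUUU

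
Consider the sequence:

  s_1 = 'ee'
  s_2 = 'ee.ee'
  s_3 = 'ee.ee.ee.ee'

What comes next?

Every step duplicates the string with '.' between the halves.
So the next term is two copies of ee.ee.ee.ee with '.' between the halves.

ee.ee.ee.ee.ee.ee.ee.ee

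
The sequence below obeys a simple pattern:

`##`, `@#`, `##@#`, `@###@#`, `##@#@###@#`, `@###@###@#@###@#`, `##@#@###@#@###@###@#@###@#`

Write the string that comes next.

Each term (from the third on) is the two preceding terms concatenated in order: term 3 = ##·@# = ##@#.
The next term joins @###@###@#@###@# and ##@#@###@#@###@###@#@###@#.

@###@###@#@###@###@#@###@#@###@###@#@###@#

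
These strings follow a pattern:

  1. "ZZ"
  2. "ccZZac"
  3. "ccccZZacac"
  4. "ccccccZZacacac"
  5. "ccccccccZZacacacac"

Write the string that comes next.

s(k+1) = cc·s(k)·ac, so each term gains cc as a prefix and ac as a suffix.
Applying this once more to ccccccccZZacacacac:

ccccccccccZZacacacacac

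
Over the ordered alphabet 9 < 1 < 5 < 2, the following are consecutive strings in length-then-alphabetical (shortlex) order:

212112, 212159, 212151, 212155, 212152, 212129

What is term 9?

212122

Stepping forward 3 times from 212129: 212129 → 212121 → 212125, then the target.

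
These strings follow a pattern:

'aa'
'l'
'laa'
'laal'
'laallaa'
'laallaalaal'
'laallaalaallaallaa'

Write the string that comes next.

laallaalaallaallaalaallaalaal

From term 3 onward, concatenate the last term with the second-to-last: l·aa = laa, laa·l = laal, …
Continuing: laallaalaallaallaa · laallaalaal gives term 8.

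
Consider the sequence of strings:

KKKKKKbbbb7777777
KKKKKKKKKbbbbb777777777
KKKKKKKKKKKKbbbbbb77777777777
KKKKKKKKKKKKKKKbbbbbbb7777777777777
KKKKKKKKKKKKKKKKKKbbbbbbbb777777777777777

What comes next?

KKKKKKKKKKKKKKKKKKKKKbbbbbbbbb77777777777777777

Each string has the form K^{3n} b^{n+2} 7^{2n+3}, where the shown terms are n = 2, 3, 4, 5, 6.
Setting n = 7 gives 21, 9, 17 characters in each block.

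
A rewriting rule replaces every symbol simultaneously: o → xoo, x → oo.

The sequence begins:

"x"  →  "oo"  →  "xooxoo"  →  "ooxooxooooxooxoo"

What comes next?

Rewriting the 16 symbols of ooxooxooooxooxoo one by one yields xoo xoo oo xoo xoo oo xoo xoo xoo xoo oo xoo xoo oo xoo xoo; concatenated:

xooxooooxooxooooxooxooxooxooooxooxooooxooxoo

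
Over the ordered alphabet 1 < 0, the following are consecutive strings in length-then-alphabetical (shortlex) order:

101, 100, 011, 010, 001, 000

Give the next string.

1111

000 is the last string of length 3, so the next is the first of length 4: 1 repeated 4 times.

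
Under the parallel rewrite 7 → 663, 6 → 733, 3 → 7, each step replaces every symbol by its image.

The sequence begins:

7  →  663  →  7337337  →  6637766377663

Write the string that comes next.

Applying the rule to each of the 13 symbols of 6637766377663 gives the pieces 733 733 7 663 663 733 733 7 663 663 733 733 7, which concatenate to the answer.

733733766366373373376636637337337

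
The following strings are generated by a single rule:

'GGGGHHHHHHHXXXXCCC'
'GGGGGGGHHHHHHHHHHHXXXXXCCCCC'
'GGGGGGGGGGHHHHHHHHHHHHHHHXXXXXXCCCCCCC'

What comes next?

GGGGGGGGGGGGGHHHHHHHHHHHHHHHHHHHXXXXXXXCCCCCCCCC

Term n consists of 3n+1 G's, followed by 4n+3 H's, followed by n+3 X's, followed by 2n+1 C's (n = 1, 2, …).
Setting n = 4 gives 13, 19, 7, 9 characters in each block.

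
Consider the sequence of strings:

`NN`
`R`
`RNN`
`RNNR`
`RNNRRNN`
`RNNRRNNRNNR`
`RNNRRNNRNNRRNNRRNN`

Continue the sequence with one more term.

RNNRRNNRNNRRNNRRNNRNNRRNNRNNR

This is a Fibonacci-style word recurrence s(k) = s(k−1)·s(k−2): e.g. R·NN = RNN.
Continuing: RNNRRNNRNNRRNNRRNN · RNNRRNNRNNR gives term 8.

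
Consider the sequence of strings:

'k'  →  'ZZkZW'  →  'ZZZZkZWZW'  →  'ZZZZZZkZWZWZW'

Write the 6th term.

ZZZZZZZZZZkZWZWZWZWZW

Every step adds ZZ to the front and ZW to the end of the previous string.
From ZZZZZZkZWZWZW, 2 further steps: ZZZZZZkZWZWZW → ZZZZZZZZkZWZWZWZW → (answer).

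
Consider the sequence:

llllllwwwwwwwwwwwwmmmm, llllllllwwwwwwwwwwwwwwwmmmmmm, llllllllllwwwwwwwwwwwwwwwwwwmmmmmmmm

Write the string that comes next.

llllllllllllwwwwwwwwwwwwwwwwwwwwwmmmmmmmmmm

Reading off run lengths: l runs 6, 8, 10; w runs 12, 15, 18; m runs 4, 6, 8 — each is linear in n, where the shown terms are n = 3, 4, 5.
For the next term, n = 6, so the run lengths are 12, 21, 10.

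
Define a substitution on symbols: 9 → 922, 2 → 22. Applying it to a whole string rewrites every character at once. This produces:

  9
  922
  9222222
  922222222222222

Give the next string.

φ(922222222222222) expands symbol-by-symbol to 922 22 22 22 22 22 22 22 22 22 22 22 22 22 22; joining the 15 pieces gives the next term.

9222222222222222222222222222222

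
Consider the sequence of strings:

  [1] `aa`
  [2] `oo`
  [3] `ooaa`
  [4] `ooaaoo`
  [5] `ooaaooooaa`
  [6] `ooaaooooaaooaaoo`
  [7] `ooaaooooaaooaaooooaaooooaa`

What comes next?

This is a Fibonacci-style word recurrence s(k) = s(k−1)·s(k−2): e.g. oo·aa = ooaa.
Continuing: ooaaooooaaooaaooooaaooooaa · ooaaooooaaooaaoo gives term 8.

ooaaooooaaooaaooooaaooooaaooaaooooaaooaaoo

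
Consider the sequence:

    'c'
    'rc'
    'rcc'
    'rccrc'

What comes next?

rccrcrcc

From term 3 onward, concatenate the last term with the second-to-last: rc·c = rcc, rcc·rc = rccrc, …
The next term joins rccrc and rcc.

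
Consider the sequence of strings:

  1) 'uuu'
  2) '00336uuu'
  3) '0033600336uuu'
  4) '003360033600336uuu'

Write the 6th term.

Each term is the previous one with 00336 prepended.
From 003360033600336uuu, 2 further steps: 003360033600336uuu → 00336003360033600336uuu → (answer).

0033600336003360033600336uuu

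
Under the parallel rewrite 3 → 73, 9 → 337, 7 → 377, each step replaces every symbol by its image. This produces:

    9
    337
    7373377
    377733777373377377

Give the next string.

Replace each of the 18 characters of 377733777373377377 in place — 73 377 377 377 73 73 377 377 377 73 377 73 73 377 377 73 377 377 — and concatenate.

73377377377737337737737773377737337737773377377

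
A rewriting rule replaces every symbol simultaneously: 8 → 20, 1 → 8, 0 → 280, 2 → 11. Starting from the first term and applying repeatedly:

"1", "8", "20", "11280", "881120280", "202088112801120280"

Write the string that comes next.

φ(202088112801120280) expands symbol-by-symbol to 11 280 11 280 20 20 8 8 11 20 280 8 8 11 280 11 20 280; joining the 18 pieces gives the next term.

1128011280202088112028088112801120280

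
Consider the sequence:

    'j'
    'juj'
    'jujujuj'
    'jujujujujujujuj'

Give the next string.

s(k+1) = s(k)·u·s(k) — each term doubles the last with 'u' between the halves.
So the next term is two copies of jujujujujujujuj with 'u' between the halves.

jujujujujujujujujujujujujujujuj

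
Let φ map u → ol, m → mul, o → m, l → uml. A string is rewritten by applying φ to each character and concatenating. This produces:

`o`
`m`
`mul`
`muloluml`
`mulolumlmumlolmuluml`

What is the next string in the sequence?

mulolumlmumlolmulumlmulolmulumlmumlmulolumlolmuluml

φ(mulolumlmumlolmuluml) expands symbol-by-symbol to mul ol uml m uml ol mul uml mul ol mul uml m uml mul ol uml ol mul uml; joining the 20 pieces gives the next term.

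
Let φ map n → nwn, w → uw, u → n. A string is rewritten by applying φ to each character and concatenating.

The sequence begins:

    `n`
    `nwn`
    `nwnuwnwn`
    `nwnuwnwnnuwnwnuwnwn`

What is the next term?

Rewriting the 19 symbols of nwnuwnwnnuwnwnuwnwn one by one yields nwn uw nwn n uw nwn uw nwn nwn n uw nwn uw nwn n uw nwn uw nwn; concatenated:

nwnuwnwnnuwnwnuwnwnnwnnuwnwnuwnwnnuwnwnuwnwn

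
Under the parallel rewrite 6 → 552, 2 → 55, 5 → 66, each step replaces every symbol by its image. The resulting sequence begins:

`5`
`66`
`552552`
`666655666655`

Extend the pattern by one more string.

Expanding 666655666655: 6→552, 6→552, 6→552, 6→552, 5→66, 5→66, 6→552, 6→552, 6→552, 6→552, 5→66, 5→66. Concatenated: 552 552 552 552 66 66 552 552 552 552 66 66.

55255255255266665525525525526666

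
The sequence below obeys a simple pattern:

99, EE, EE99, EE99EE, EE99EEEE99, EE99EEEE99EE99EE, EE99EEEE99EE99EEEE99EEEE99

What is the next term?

EE99EEEE99EE99EEEE99EEEE99EE99EEEE99EE99EE

This is a Fibonacci-style word recurrence s(k) = s(k−1)·s(k−2): e.g. EE·99 = EE99.
Continuing: EE99EEEE99EE99EEEE99EEEE99 · EE99EEEE99EE99EE gives term 8.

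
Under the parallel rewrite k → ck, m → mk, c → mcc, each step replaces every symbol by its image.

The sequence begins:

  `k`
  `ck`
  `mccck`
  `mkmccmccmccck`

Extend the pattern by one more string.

φ(mkmccmccmccck) expands symbol-by-symbol to mk ck mk mcc mcc mk mcc mcc mk mcc mcc mcc ck; joining the 13 pieces gives the next term.

mkckmkmccmccmkmccmccmkmccmccmccck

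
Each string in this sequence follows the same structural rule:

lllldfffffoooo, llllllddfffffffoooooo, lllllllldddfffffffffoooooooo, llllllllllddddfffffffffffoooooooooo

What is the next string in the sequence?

The n-th term is 2n l's then n-1 d's then 2n+1 f's then 2n o's, where the shown terms are n = 2, 3, 4, 5.
For the next term, n = 6, so the run lengths are 12, 5, 13, 12.

lllllllllllldddddfffffffffffffoooooooooooo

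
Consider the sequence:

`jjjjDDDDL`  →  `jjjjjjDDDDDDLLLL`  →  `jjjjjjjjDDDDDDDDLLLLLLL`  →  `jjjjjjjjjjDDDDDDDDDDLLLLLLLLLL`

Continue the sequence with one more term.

The n-th term is 2n+2 j's then 2n+2 D's then 3n-2 L's (n = 1, 2, …).
At n = 5 the blocks have lengths 12, 12, 13.

jjjjjjjjjjjjDDDDDDDDDDDDLLLLLLLLLLLLL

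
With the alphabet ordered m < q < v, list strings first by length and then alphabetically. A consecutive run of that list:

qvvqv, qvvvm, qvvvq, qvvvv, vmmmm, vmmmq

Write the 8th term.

Continuing the enumeration 2 steps past vmmmq: vmmmq → vmmmv → (answer).

vmmqm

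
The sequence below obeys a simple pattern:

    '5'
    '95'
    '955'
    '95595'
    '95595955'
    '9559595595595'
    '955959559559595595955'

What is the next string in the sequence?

Each term (from the third on) is the previous term followed by the one before it: term 3 = 95·5 = 955.
Continuing: 955959559559595595955 · 9559595595595 gives term 8.

9559595595595955959559559595595595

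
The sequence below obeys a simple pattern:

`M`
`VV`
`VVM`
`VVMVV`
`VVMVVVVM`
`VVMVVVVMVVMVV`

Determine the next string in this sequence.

VVMVVVVMVVMVVVVMVVVVM

Each term (from the third on) is the previous term followed by the one before it: term 3 = VV·M = VVM.
So term 7 is VVMVVVVMVVMVV·VVMVVVVM.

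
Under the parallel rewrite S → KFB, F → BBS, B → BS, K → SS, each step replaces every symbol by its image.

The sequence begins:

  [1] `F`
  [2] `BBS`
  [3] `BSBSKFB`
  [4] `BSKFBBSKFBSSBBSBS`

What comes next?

BSKFBSSBBSBSBSKFBSSBBSBSKFBKFBBSBSKFBBSKFB

Replace each of the 17 characters of BSKFBBSKFBSSBBSBS in place — BS KFB SS BBS BS BS KFB SS BBS BS KFB KFB BS BS KFB BS KFB — and concatenate.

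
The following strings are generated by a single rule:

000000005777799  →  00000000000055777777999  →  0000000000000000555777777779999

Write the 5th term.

Term n consists of 4n 0's, followed by n-1 5's, followed by 2n 7's, followed by n 9's, where the shown terms are n = 2, 3, 4.
Setting n = 6 gives 24, 5, 12, 6 characters in each block.

00000000000000000000000055555777777777777999999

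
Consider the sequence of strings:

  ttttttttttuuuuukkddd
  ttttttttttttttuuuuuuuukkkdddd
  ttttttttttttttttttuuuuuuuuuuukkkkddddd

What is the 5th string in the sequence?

Term n consists of 4n+2 t's, followed by 3n-1 u's, followed by n k's, followed by n+1 d's, where the shown terms are n = 2, 3, 4.
Setting n = 6 gives 26, 17, 6, 7 characters in each block.

ttttttttttttttttttttttttttuuuuuuuuuuuuuuuuukkkkkkddddddd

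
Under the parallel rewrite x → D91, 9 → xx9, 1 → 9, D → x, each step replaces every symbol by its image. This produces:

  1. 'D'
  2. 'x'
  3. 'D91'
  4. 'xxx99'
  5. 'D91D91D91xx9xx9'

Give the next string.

xxx99xxx99xxx99D91D91xx9D91D91xx9

φ(D91D91D91xx9xx9) expands symbol-by-symbol to x xx9 9 x xx9 9 x xx9 9 D91 D91 xx9 D91 D91 xx9; joining the 15 pieces gives the next term.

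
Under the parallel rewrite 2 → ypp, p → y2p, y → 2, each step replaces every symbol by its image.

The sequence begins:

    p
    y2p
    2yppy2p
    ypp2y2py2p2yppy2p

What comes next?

2y2py2pypp2yppy2p2yppy2pypp2y2py2p2yppy2p

Replace each of the 17 characters of ypp2y2py2p2yppy2p in place — 2 y2p y2p ypp 2 ypp y2p 2 ypp y2p ypp 2 y2p y2p 2 ypp y2p — and concatenate.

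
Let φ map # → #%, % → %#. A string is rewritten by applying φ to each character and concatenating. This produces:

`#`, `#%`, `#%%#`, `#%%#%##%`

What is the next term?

Expanding #%%#%##%: #→#%, %→%#, %→%#, #→#%, %→%#, #→#%, #→#%, %→%#. Concatenated: #% %# %# #% %# #% #% %#.

#%%#%##%%##%#%%#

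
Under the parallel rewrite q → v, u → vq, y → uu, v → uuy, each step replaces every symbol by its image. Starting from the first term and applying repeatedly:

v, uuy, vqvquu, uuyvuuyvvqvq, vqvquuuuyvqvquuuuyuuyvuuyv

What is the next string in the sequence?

Replace each of the 26 characters of vqvquuuuyvqvquuuuyuuyvuuyv in place — uuy v uuy v vq vq vq vq uu uuy v uuy v vq vq vq vq uu vq vq uu uuy vq vq uu uuy — and concatenate.

uuyvuuyvvqvqvqvquuuuyvuuyvvqvqvqvquuvqvquuuuyvqvquuuuy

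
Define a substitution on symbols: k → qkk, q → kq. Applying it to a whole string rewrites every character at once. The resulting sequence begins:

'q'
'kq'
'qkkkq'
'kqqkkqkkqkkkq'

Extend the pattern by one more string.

φ(kqqkkqkkqkkkq) expands symbol-by-symbol to qkk kq kq qkk qkk kq qkk qkk kq qkk qkk qkk kq; joining the 13 pieces gives the next term.

qkkkqkqqkkqkkkqqkkqkkkqqkkqkkqkkkq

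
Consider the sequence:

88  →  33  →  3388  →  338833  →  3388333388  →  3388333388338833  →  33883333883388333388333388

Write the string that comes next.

338833338833883333883333883388333388338833

From term 3 onward, concatenate the last term with the second-to-last: 33·88 = 3388, 3388·33 = 338833, …
So term 8 is 33883333883388333388333388·3388333388338833.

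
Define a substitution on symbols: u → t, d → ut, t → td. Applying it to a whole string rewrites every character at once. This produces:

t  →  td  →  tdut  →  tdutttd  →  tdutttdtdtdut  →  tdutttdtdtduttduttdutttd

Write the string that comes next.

tdutttdtdtduttduttdutttdtdutttdtdutttdtdtdut

Applying the rule to each of the 24 symbols of tdutttdtdtduttduttdutttd gives the pieces td ut t td td td ut td ut td ut t td td ut t td td ut t td td td ut, which concatenate to the answer.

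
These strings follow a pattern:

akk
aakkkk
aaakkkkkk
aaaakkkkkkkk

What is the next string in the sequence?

aaaaakkkkkkkkkk

Reading off run lengths: a runs 1, 2, 3, 4; k runs 2, 4, 6, 8 — each is linear in n (n = 1, 2, …).
Setting n = 5 gives 5, 10 characters in each block.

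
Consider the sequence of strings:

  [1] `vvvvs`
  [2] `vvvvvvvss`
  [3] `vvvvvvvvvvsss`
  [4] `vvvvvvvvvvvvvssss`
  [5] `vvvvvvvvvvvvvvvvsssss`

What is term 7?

Reading off run lengths: v runs 4, 7, 10, 13, 16; s runs 1, 2, 3, 4, 5 — each is linear in n (n = 1, 2, …).
Setting n = 7 gives 22, 7 characters in each block.

vvvvvvvvvvvvvvvvvvvvvvsssssss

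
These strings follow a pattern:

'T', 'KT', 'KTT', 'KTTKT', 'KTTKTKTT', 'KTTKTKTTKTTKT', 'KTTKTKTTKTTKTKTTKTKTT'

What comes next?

KTTKTKTTKTTKTKTTKTKTTKTTKTKTTKTTKT

Each term (from the third on) is the previous term followed by the one before it: term 3 = KT·T = KTT.
The next term joins KTTKTKTTKTTKTKTTKTKTT and KTTKTKTTKTTKT.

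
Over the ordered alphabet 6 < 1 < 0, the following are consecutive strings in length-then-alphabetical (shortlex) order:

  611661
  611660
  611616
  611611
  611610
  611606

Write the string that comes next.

Treat 611606 as a base-3 numeral over the given alphabet and add one, carrying through any trailing 0's.

611601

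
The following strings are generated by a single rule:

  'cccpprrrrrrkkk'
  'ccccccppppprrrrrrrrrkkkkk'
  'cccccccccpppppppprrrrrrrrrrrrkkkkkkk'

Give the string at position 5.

cccccccccccccccpppppppppppppprrrrrrrrrrrrrrrrrrkkkkkkkkkkk

The n-th term is 3n c's then 3n-1 p's then 3n+3 r's then 2n+1 k's (n = 1, 2, …).
At n = 5 the blocks have lengths 15, 14, 18, 11.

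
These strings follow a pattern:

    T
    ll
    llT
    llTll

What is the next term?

llTllllT

From term 3 onward, concatenate the last term with the second-to-last: ll·T = llT, llT·ll = llTll, …
The next term joins llTll and llT.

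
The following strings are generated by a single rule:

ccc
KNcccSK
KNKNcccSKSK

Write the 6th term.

s(k+1) = KN·s(k)·SK, so each term gains KN as a prefix and SK as a suffix.
From KNKNcccSKSK, 3 further steps: KNKNcccSKSK → KNKNKNcccSKSKSK → KNKNKNKNcccSKSKSKSK → (answer).

KNKNKNKNKNcccSKSKSKSKSK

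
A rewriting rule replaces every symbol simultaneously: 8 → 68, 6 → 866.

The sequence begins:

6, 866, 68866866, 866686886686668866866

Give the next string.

6886686686668866686886686668866866866686886686668866866

Applying the rule to each of the 21 symbols of 866686886686668866866 gives the pieces 68 866 866 866 68 866 68 68 866 866 68 866 866 866 68 68 866 866 68 866 866, which concatenate to the answer.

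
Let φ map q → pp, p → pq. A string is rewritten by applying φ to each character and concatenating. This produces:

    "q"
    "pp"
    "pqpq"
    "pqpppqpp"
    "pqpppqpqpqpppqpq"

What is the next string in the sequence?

Rewriting the 16 symbols of pqpppqpqpqpppqpq one by one yields pq pp pq pq pq pp pq pp pq pp pq pq pq pp pq pp; concatenated:

pqpppqpqpqpppqpppqpppqpqpqpppqpp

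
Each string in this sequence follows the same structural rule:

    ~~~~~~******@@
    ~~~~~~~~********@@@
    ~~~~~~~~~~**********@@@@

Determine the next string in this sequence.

~~~~~~~~~~~~************@@@@@

Term n consists of 2n ~'s, followed by 2n *'s, followed by n-1 @'s, where the shown terms are n = 3, 4, 5.
Setting n = 6 gives 12, 12, 5 characters in each block.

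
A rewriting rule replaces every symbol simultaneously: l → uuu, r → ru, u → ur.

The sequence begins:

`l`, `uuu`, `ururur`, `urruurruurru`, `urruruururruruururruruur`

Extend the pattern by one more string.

urruruurruururruurruruurruururruurruruurruururru

Applying the rule to each of the 24 symbols of urruruururruruururruruur gives the pieces ur ru ru ur ru ur ur ru ur ru ru ur ru ur ur ru ur ru ru ur ru ur ur ru, which concatenate to the answer.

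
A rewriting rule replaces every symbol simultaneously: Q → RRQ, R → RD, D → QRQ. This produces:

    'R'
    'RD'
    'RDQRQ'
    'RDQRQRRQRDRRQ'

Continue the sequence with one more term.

RDQRQRRQRDRRQRDRDRRQRDQRQRDRDRRQ

Applying the rule to each of the 13 symbols of RDQRQRRQRDRRQ gives the pieces RD QRQ RRQ RD RRQ RD RD RRQ RD QRQ RD RD RRQ, which concatenate to the answer.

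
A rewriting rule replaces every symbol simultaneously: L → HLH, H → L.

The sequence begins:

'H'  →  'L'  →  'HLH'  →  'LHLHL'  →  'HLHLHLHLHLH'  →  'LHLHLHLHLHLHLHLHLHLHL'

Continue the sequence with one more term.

Rewriting the 21 symbols of LHLHLHLHLHLHLHLHLHLHL one by one yields HLH L HLH L HLH L HLH L HLH L HLH L HLH L HLH L HLH L HLH L HLH; concatenated:

HLHLHLHLHLHLHLHLHLHLHLHLHLHLHLHLHLHLHLHLHLH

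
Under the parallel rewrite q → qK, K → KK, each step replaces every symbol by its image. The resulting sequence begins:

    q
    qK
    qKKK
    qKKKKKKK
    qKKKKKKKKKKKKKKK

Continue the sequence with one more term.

qKKKKKKKKKKKKKKKKKKKKKKKKKKKKKKK

Applying the rule to each of the 16 symbols of qKKKKKKKKKKKKKKK gives the pieces qK KK KK KK KK KK KK KK KK KK KK KK KK KK KK KK, which concatenate to the answer.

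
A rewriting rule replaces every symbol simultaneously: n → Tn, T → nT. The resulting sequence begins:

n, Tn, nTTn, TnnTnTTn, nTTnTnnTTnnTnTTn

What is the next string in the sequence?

Replace each of the 16 characters of nTTnTnnTTnnTnTTn in place — Tn nT nT Tn nT Tn Tn nT nT Tn Tn nT Tn nT nT Tn — and concatenate.

TnnTnTTnnTTnTnnTnTTnTnnTTnnTnTTn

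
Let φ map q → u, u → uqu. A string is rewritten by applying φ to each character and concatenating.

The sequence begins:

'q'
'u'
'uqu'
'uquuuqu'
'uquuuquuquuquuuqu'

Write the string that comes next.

Rewriting the 17 symbols of uquuuquuquuquuuqu one by one yields uqu u uqu uqu uqu u uqu uqu u uqu uqu u uqu uqu uqu u uqu; concatenated:

uquuuquuquuquuuquuquuuquuquuuquuquuquuuqu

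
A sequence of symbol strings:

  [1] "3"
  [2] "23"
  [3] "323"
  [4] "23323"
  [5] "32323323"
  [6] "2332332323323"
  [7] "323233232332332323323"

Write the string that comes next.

2332332323323323233232332332323323

From term 3 onward, concatenate the second-to-last term with the last: 3·23 = 323, 23·323 = 23323, …
So term 8 is 2332332323323·323233232332332323323.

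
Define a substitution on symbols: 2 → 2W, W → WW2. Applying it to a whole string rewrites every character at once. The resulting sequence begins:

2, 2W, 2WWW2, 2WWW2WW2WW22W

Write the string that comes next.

Applying the rule to each of the 13 symbols of 2WWW2WW2WW22W gives the pieces 2W WW2 WW2 WW2 2W WW2 WW2 2W WW2 WW2 2W 2W WW2, which concatenate to the answer.

2WWW2WW2WW22WWW2WW22WWW2WW22W2WWW2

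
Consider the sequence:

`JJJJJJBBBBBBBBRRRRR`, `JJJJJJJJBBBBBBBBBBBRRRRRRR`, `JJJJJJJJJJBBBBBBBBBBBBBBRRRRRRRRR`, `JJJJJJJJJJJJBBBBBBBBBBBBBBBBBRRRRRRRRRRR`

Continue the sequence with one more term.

JJJJJJJJJJJJJJBBBBBBBBBBBBBBBBBBBBRRRRRRRRRRRRR

Each string has the form J^{2n} B^{3n-1} R^{2n-1}, where the shown terms are n = 3, 4, 5, 6.
At n = 7 the blocks have lengths 14, 20, 13.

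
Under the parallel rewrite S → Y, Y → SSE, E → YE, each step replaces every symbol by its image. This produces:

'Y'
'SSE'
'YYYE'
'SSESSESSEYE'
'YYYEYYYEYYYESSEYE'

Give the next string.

Applying the rule to each of the 17 symbols of YYYEYYYEYYYESSEYE gives the pieces SSE SSE SSE YE SSE SSE SSE YE SSE SSE SSE YE Y Y YE SSE YE, which concatenate to the answer.

SSESSESSEYESSESSESSEYESSESSESSEYEYYYESSEYE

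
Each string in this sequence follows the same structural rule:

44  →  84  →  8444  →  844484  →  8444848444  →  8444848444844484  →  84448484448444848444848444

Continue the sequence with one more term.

844484844484448484448484448444848444844484

This is a Fibonacci-style word recurrence s(k) = s(k−1)·s(k−2): e.g. 84·44 = 8444.
Continuing: 84448484448444848444848444 · 8444848444844484 gives term 8.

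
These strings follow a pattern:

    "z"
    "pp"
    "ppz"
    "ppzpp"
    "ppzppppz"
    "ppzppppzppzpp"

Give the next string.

This is a Fibonacci-style word recurrence s(k) = s(k−1)·s(k−2): e.g. pp·z = ppz.
The next term joins ppzppppzppzpp and ppzppppz.

ppzppppzppzppppzppppz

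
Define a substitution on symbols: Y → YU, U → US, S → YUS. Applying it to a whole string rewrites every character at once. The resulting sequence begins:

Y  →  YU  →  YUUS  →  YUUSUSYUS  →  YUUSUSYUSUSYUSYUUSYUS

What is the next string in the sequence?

Replace each of the 21 characters of YUUSUSYUSUSYUSYUUSYUS in place — YU US US YUS US YUS YU US YUS US YUS YU US YUS YU US US YUS YU US YUS — and concatenate.

YUUSUSYUSUSYUSYUUSYUSUSYUSYUUSYUSYUUSUSYUSYUUSYUS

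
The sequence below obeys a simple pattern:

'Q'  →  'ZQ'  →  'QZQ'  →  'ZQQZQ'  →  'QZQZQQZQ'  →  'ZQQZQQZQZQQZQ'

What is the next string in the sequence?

Each term (from the third on) is the two preceding terms concatenated in order: term 3 = Q·ZQ = QZQ.
Continuing: QZQZQQZQ · ZQQZQQZQZQQZQ gives term 7.

QZQZQQZQZQQZQQZQZQQZQ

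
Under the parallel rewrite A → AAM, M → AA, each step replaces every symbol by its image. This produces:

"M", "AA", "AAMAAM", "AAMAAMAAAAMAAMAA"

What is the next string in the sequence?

Rewriting the 16 symbols of AAMAAMAAAAMAAMAA one by one yields AAM AAM AA AAM AAM AA AAM AAM AAM AAM AA AAM AAM AA AAM AAM; concatenated:

AAMAAMAAAAMAAMAAAAMAAMAAMAAMAAAAMAAMAAAAMAAM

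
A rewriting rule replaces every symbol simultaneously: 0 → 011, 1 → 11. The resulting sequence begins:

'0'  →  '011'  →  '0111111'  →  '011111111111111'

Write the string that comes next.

0111111111111111111111111111111

φ(011111111111111) expands symbol-by-symbol to 011 11 11 11 11 11 11 11 11 11 11 11 11 11 11; joining the 15 pieces gives the next term.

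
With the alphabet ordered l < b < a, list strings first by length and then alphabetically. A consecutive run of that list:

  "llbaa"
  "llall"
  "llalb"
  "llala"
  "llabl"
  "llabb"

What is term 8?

Continuing the enumeration 2 steps past llabb: llabb → llaba → (answer).

llaal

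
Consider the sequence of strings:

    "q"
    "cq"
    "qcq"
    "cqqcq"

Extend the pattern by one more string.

qcqcqqcq

From term 3 onward, concatenate the second-to-last term with the last: q·cq = qcq, cq·qcq = cqqcq, …
So term 5 is qcq·cqqcq.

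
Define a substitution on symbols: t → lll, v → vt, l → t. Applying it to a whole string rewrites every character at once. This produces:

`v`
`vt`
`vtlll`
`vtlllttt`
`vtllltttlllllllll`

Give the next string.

vtllltttlllllllllttttttttt

Replace each of the 17 characters of vtllltttlllllllll in place — vt lll t t t lll lll lll t t t t t t t t t — and concatenate.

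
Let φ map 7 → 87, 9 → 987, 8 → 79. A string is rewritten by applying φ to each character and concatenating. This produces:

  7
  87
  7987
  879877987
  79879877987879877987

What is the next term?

879877987987798787987798779879877987879877987

φ(79879877987879877987) expands symbol-by-symbol to 87 987 79 87 987 79 87 87 987 79 87 79 87 987 79 87 87 987 79 87; joining the 20 pieces gives the next term.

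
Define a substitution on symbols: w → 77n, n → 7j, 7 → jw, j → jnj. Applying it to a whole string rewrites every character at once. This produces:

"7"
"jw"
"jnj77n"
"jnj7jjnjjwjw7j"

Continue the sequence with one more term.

jnj7jjnjjwjnjjnj7jjnjjnj77njnj77njwjnj

Replace each of the 14 characters of jnj7jjnjjwjw7j in place — jnj 7j jnj jw jnj jnj 7j jnj jnj 77n jnj 77n jw jnj — and concatenate.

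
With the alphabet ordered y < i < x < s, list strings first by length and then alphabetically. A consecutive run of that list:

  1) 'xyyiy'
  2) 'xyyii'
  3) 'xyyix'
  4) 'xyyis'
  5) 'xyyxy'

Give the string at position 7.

Continuing the enumeration 2 steps past xyyxy: xyyxy → xyyxi → (answer).

xyyxx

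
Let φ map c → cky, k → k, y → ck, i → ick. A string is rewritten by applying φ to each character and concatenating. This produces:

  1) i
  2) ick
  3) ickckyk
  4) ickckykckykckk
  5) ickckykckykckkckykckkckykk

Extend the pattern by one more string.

ickckykckykckkckykckkckykkckykckkckykkckykckkk

Replace each of the 26 characters of ickckykckykckkckykckkckykk in place — ick cky k cky k ck k cky k ck k cky k k cky k ck k cky k k cky k ck k k — and concatenate.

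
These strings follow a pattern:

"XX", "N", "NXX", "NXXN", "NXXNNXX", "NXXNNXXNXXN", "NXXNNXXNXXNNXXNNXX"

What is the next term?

NXXNNXXNXXNNXXNNXXNXXNNXXNXXN

This is a Fibonacci-style word recurrence s(k) = s(k−1)·s(k−2): e.g. N·XX = NXX.
Continuing: NXXNNXXNXXNNXXNNXX · NXXNNXXNXXN gives term 8.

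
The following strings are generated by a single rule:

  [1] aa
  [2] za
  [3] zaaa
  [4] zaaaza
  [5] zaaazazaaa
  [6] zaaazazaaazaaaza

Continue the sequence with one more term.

From term 3 onward, concatenate the last term with the second-to-last: za·aa = zaaa, zaaa·za = zaaaza, …
So term 7 is zaaazazaaazaaaza·zaaazazaaa.

zaaazazaaazaaazazaaazazaaa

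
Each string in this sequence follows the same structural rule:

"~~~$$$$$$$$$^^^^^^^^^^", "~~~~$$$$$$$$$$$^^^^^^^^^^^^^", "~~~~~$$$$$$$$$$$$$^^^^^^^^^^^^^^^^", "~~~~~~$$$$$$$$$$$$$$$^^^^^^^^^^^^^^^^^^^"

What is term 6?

Reading off run lengths: ~ runs 3, 4, 5, 6; $ runs 9, 11, 13, 15; ^ runs 10, 13, 16, 19 — each is linear in n, where the shown terms are n = 3, 4, 5, 6.
For term 6, n = 8, so the run lengths are 8, 19, 25.

~~~~~~~~$$$$$$$$$$$$$$$$$$$^^^^^^^^^^^^^^^^^^^^^^^^^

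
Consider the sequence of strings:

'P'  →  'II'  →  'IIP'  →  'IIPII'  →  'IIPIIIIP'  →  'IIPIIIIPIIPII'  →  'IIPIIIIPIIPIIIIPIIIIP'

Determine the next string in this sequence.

IIPIIIIPIIPIIIIPIIIIPIIPIIIIPIIPII

This is a Fibonacci-style word recurrence s(k) = s(k−1)·s(k−2): e.g. II·P = IIP.
Continuing: IIPIIIIPIIPIIIIPIIIIP · IIPIIIIPIIPII gives term 8.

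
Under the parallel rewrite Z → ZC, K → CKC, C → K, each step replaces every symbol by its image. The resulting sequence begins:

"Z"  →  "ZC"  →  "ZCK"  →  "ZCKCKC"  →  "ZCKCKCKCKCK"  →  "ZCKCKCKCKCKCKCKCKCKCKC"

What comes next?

φ(ZCKCKCKCKCKCKCKCKCKCKC) expands symbol-by-symbol to ZC K CKC K CKC K CKC K CKC K CKC K CKC K CKC K CKC K CKC K CKC K; joining the 22 pieces gives the next term.

ZCKCKCKCKCKCKCKCKCKCKCKCKCKCKCKCKCKCKCKCKCK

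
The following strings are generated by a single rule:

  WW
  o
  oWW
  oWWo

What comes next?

From term 3 onward, concatenate the last term with the second-to-last: o·WW = oWW, oWW·o = oWWo, …
So term 5 is oWWo·oWW.

oWWooWW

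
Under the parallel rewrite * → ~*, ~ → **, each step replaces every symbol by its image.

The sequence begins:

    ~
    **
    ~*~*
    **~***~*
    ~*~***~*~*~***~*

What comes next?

**~***~*~*~***~***~***~*~*~***~*

φ(~*~***~*~*~***~*) expands symbol-by-symbol to ** ~* ** ~* ~* ~* ** ~* ** ~* ** ~* ~* ~* ** ~*; joining the 16 pieces gives the next term.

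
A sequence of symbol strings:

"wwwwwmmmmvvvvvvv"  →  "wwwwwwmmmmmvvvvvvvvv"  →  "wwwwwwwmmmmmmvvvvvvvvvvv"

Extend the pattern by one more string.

Term n consists of n+2 w's, followed by n+1 m's, followed by 2n+1 v's, where the shown terms are n = 3, 4, 5.
Setting n = 6 gives 8, 7, 13 characters in each block.

wwwwwwwwmmmmmmmvvvvvvvvvvvvv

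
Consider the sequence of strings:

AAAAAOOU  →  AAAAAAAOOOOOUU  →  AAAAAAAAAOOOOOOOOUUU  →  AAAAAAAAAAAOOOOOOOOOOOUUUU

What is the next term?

AAAAAAAAAAAAAOOOOOOOOOOOOOOUUUUU

The n-th term is 2n+3 A's then 3n-1 O's then n U's (n = 1, 2, …).
Setting n = 5 gives 13, 14, 5 characters in each block.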